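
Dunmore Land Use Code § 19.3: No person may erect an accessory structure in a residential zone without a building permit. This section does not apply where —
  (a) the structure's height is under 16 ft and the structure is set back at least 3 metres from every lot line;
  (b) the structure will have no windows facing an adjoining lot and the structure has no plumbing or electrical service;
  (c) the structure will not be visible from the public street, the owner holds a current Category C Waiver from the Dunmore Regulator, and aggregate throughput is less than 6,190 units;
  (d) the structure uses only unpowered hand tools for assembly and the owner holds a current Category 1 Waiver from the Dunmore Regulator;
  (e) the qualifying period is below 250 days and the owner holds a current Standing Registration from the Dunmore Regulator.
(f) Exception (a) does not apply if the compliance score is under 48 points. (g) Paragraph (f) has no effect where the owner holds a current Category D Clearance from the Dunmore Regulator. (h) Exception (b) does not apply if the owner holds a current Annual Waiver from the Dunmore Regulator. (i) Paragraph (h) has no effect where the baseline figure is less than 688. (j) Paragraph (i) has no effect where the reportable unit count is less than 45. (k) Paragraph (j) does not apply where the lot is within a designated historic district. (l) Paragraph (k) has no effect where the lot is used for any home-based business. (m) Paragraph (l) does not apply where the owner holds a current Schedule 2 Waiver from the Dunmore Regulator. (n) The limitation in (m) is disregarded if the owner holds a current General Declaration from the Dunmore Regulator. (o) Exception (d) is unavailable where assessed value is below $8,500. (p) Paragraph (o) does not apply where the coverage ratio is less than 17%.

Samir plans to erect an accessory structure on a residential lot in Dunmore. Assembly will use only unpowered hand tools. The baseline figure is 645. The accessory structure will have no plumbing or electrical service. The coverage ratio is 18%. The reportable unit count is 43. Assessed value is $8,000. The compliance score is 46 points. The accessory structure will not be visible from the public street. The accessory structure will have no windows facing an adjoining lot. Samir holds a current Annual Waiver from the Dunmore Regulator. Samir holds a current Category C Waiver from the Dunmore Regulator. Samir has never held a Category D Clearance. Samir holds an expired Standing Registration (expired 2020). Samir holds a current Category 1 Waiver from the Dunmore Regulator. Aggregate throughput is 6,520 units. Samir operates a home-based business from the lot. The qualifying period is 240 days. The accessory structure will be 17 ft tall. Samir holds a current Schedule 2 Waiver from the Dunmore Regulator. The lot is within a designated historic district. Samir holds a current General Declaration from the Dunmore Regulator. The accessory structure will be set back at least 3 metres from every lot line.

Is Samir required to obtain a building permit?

Yes — Samir must obtain a building permit.

Exception (a) requires that the structure's height is under 16 ft; but the structure's height is 17 ft, not under 16 ft, so (a) is unavailable.
All of (b)'s requirements are met (no windows face an adjoining lot; there is no plumbing or electrical service). But: (h) is engaged — a current Annual Waiver is held. (i) would limit (h) — the baseline figure is 645, less than the 688 limit — but (j) sets (i) aside: (j) applies — the reportable unit count is 43, less than the 45 limit. (k) would limit (j) — the lot is in a historic district — but (l) sets (k) aside: (l) operates against (k): a home-based business operates on the lot. (m) is triggered (a current Schedule 2 Waiver is held), but is itself disapplied by (n): (n) operates against (m): a current General Declaration is held. (b) is therefore removed.
Exception (c) requires that aggregate throughput is less than 6,190 units; but aggregate throughput is 6,520 units, not less than 6,190 units, so (c) is unavailable.
Exception (d)'s conditions are all satisfied: assembly uses only hand tools; a current Category 1 Waiver is held. But applying paragraphs (o)–(p): (o) operates against (d): assessed value is $8,000, below the $8,500 limit. (p), which would lift (o), is inapplicable — the coverage ratio is 18%, not less than 17%. Exception (d) does not apply.
Exception (e) fails — there is no Standing Registration in force.
No exception displaces § 19.3.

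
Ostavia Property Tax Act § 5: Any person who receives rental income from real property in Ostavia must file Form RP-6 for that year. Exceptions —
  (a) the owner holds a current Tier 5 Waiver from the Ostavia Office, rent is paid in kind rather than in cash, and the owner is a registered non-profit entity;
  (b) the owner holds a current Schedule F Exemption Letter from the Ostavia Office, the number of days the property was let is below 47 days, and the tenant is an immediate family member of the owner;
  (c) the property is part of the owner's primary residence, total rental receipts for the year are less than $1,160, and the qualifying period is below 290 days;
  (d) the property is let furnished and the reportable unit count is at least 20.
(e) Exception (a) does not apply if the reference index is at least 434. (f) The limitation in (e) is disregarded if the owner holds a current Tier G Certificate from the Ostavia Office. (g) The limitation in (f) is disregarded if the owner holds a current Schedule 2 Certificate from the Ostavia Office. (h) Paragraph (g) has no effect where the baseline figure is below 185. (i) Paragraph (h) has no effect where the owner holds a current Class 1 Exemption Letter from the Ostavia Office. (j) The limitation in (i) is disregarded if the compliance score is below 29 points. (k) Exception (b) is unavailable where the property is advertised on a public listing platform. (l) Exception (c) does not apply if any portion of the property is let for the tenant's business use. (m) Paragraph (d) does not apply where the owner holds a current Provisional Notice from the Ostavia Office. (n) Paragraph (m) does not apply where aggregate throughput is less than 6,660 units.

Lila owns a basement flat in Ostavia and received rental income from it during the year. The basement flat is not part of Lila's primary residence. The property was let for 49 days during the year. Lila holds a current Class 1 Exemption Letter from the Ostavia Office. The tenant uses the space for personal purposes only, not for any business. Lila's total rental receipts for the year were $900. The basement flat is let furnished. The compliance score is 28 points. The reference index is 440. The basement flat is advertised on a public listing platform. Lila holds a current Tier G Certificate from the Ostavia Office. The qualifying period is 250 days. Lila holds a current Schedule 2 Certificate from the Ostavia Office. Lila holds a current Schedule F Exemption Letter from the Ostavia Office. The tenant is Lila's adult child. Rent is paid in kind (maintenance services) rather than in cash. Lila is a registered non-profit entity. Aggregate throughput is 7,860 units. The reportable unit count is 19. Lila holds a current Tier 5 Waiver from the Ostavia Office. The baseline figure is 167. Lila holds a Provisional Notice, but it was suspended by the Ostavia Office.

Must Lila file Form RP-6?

No — exception (a) applies; Lila is not required to file Form RP-6.

Exception (a)'s conditions are all satisfied: a current Tier 5 Waiver is held; rent is paid in kind; Lila is a registered non-profit. Under paragraphs (e)–(j): (e) operates (the reference index is 440, meeting the 434 threshold), but is set aside by (f): (f) is engaged — a current Tier G Certificate is held. (g) would limit (f) — a current Schedule 2 Certificate is held — but (h) sets (g) aside: (h) operates against (g): the baseline figure is 167, below the 185 limit. (i) is triggered (a current Class 1 Exemption Letter is held), but yields to (j): (j) operates against (i): the compliance score is 28 points, below the 29 points limit. So (a) applies.
Exception (b) does not apply: the number of days the property was let is 49 days, not below 47 days.
Exception (c) requires that the property is part of the owner's primary residence; but the basement flat is not part of the primary residence, so (c) is unavailable.
Exception (d) requires that the reportable unit count is at least 20; but the reportable unit count is 19, short of 20, so (d) is unavailable.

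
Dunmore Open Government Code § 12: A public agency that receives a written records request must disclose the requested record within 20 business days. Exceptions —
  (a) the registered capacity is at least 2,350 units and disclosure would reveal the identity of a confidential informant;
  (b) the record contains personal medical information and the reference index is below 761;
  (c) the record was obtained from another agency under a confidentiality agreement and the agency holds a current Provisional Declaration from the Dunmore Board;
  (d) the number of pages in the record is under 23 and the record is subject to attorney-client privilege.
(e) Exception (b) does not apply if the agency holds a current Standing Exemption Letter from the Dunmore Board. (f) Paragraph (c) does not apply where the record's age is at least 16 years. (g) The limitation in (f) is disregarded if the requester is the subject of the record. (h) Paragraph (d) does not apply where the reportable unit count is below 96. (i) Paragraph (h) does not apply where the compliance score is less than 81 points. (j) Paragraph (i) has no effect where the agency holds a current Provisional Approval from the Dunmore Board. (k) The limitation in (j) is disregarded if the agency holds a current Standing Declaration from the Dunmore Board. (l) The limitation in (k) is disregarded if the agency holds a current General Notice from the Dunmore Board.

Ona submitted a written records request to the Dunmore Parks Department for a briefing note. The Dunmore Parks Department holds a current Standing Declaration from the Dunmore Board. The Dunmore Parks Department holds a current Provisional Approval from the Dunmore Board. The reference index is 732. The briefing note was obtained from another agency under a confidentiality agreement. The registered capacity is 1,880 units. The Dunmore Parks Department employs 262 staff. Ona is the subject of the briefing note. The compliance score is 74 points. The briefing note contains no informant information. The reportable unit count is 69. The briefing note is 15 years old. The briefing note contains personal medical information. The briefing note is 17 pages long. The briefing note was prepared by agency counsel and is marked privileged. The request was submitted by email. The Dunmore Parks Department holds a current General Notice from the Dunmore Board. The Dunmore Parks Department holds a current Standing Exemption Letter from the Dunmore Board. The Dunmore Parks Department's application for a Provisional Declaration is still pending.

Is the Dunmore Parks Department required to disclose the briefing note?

Yes — the Dunmore Parks Department must disclose the briefing note.

Exception (a) does not apply: the registered capacity is 1,880 units, short of 2,350 units.
Exception (b): the briefing note contains personal medical information; the reference index is 732, below the 761 limit — every condition holds. However, paragraph (e) must be considered: (e) is engaged — a current Standing Exemption Letter is held. (b) is therefore removed.
Exception (c) does not apply: there is no Provisional Declaration in force.
Exception (d)'s conditions are all satisfied: the number of pages in the record is 17, under the 23 limit; the briefing note is privileged. But: (h) is engaged — the reportable unit count is 69, below the 96 limit. (i) would limit (h) — the compliance score is 74 points, less than the 81 points limit — but (j) sets (i) aside: (j) applies — a current Provisional Approval is held. (k) operates (a current Standing Declaration is held), but is set aside by (l): (l) is engaged — a current General Notice is held. Exception (d) does not apply.
Every exception is unavailable, so the rule governs.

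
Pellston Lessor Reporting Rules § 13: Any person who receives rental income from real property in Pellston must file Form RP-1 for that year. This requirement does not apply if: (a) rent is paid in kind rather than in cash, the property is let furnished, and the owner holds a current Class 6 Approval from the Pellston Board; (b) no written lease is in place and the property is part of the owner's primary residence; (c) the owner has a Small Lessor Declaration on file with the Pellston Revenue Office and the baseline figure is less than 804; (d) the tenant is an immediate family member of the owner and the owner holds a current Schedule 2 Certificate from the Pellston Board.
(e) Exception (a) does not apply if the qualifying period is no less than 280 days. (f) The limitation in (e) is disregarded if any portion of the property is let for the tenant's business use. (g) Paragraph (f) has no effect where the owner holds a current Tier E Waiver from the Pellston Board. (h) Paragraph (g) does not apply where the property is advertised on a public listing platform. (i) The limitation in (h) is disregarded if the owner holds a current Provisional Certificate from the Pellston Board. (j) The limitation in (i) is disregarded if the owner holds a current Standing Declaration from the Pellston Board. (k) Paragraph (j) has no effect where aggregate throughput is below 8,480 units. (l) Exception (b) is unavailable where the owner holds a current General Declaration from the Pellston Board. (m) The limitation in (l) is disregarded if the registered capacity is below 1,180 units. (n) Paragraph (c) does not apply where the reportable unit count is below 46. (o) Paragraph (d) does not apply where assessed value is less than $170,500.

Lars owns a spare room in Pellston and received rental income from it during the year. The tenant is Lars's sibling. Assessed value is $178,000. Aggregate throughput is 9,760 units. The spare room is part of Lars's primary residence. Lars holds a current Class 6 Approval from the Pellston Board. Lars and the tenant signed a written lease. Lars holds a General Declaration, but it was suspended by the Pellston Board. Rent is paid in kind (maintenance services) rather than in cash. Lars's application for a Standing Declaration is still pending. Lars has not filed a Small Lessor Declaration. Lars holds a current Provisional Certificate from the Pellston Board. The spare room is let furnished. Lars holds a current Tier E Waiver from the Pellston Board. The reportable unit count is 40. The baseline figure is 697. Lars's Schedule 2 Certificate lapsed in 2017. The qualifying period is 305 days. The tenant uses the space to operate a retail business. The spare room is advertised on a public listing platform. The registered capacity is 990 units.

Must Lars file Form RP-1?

Yes — Lars must file Form RP-1.

All of (a)'s requirements are met (rent is paid in kind; the property is let furnished; a current Class 6 Approval is held). But: (e) is triggered — the qualifying period is 305 days, meeting the 280 days threshold. (f) would limit (e) — the space is let for business use — but (g) sets (f) aside: (g) operates against (f): a current Tier E Waiver is held. (h) is engaged (the property is publicly advertised), but is set aside by (i): (i) is triggered — a current Provisional Certificate is held. (j) is inapplicable (no current Standing Declaration is held), so (i) stands. (a) is therefore removed.
Exception (b) requires that no written lease is in place; but a written lease is in place, so (b) is unavailable.
Exception (c) fails — no Small Lessor Declaration is on file.
Exception (d) fails — no current Schedule 2 Certificate is held.
None of the exceptions is available; § 13 applies in full.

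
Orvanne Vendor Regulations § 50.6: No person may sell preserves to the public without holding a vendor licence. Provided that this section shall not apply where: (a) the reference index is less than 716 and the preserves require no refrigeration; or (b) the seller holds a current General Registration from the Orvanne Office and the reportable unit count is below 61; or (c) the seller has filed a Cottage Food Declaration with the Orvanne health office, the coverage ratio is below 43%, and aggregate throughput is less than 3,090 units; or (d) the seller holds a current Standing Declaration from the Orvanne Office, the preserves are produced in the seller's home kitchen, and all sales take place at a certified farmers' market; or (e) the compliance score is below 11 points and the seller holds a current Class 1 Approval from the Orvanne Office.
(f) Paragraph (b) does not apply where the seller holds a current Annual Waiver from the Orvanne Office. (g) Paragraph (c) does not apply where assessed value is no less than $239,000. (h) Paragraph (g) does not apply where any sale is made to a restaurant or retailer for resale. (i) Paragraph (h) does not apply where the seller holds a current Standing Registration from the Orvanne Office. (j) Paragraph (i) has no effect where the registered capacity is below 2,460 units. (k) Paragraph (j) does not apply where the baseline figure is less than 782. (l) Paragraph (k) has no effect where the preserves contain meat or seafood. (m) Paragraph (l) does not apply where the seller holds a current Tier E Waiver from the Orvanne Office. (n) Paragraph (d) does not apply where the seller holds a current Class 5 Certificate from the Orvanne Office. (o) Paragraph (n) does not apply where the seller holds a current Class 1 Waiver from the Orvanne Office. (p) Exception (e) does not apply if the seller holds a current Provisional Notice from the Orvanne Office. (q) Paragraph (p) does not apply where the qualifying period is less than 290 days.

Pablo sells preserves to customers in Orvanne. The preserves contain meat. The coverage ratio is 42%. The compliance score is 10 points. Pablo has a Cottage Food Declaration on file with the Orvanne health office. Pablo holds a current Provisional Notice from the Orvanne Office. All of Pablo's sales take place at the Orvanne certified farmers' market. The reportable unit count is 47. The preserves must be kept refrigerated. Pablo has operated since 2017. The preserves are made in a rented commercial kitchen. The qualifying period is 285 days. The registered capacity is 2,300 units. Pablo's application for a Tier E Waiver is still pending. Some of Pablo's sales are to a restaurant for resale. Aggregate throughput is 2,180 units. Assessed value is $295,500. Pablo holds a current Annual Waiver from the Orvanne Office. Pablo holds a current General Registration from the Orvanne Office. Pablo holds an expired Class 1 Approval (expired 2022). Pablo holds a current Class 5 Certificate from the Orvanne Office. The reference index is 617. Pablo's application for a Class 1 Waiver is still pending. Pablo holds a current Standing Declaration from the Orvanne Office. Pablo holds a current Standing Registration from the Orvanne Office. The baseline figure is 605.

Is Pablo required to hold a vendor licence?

Exception (a) does not apply: the preserves require refrigeration.
All of (b)'s requirements are met (a current General Registration is held; the reportable unit count is 47, below the 61 limit). But applying paragraph (f): (f) operates against (b): a current Annual Waiver is held. (b) is therefore removed.
Exception (c)'s conditions are all satisfied: a Cottage Food Declaration is on file; the coverage ratio is 42%, below the 43% limit; aggregate throughput is 2,180 units, less than the 3,090 units limit. Under paragraphs (g)–(m): (g) is triggered (assessed value is $295,500, meeting the $239,000 threshold), but is itself disapplied by (h): (h) operates against (g): some sales are to a restaurant for resale. (i) would limit (h) — a current Standing Registration is held — but (j) sets (i) aside: (j) operates against (i): the registered capacity is 2,300 units, below the 2,460 units limit. (k) is engaged (the baseline figure is 605, less than the 782 limit), but is set aside by (l): (l) operates against (k): the preserves contain meat. (m) is not engaged (no current Tier E Waiver is held), so (l) stands. Exception (c) stands.
Exception (d) fails — the preserves are made in a commercial kitchen, not a home kitchen.
Exception (e) fails — the Class 1 Approval is not current.

No — exception (c) applies; Pablo is not required to hold a vendor licence.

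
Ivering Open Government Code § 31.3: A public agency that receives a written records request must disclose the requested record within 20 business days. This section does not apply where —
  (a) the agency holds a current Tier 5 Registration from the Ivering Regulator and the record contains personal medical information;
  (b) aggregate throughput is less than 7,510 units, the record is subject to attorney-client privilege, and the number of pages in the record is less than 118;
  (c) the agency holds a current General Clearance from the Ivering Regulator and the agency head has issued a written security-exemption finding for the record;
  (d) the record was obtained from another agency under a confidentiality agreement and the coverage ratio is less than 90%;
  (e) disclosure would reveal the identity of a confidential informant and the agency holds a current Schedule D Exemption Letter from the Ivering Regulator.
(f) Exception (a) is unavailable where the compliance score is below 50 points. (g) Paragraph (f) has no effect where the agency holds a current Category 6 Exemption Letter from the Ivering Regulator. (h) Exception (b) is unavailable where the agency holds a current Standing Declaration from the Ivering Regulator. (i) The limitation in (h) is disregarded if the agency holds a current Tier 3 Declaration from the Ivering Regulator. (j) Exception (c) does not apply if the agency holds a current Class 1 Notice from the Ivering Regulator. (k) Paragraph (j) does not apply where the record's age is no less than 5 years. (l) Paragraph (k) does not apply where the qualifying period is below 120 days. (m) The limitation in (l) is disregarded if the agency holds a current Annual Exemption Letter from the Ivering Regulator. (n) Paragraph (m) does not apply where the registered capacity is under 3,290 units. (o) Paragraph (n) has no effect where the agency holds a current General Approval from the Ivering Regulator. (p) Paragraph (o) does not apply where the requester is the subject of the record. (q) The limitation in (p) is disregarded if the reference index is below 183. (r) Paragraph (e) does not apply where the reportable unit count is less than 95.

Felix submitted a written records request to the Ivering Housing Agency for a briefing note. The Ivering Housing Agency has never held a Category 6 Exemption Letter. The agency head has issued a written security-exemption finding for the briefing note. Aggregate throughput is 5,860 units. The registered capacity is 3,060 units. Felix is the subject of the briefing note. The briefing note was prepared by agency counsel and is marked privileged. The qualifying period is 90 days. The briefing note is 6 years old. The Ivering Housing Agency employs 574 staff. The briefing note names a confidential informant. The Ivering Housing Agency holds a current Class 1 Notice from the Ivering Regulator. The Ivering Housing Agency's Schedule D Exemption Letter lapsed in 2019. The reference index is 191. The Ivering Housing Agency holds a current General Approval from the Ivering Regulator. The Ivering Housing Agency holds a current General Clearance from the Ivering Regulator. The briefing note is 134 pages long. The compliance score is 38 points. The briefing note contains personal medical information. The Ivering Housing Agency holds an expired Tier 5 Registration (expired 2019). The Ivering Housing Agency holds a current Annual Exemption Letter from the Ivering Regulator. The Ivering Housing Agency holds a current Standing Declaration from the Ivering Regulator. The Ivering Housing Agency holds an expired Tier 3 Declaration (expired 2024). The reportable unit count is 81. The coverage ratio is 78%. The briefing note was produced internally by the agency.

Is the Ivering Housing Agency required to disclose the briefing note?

Exception (a) requires that the agency holds a current Tier 5 Registration from the Ivering Regulator; but there is no Tier 5 Registration in force, so (a) is unavailable.
Exception (b) requires that the number of pages in the record is less than 118; but the number of pages in the record is 134, not less than 118, so (b) is unavailable.
Exception (c) is satisfied on its face — a current General Clearance is held; a written security-exemption finding has been issued. But applying paragraphs (j)–(q): (j) operates — a current Class 1 Notice is held. (k) is engaged (the record's age is 6 years, meeting the 5 years threshold), but is itself disapplied by (l): (l) operates against (k): the qualifying period is 90 days, below the 120 days limit. (m) is engaged (a current Annual Exemption Letter is held), but is itself disapplied by (n): (n) operates against (m): the registered capacity is 3,060 units, under the 3,290 units limit. (o) would limit (n) — a current General Approval is held — but (p) sets (o) aside: (p) is engaged — Felix is the subject of the briefing note. (q) is not engaged (the reference index is 191, not below 183), so (p) stands. So (c) is unavailable.
Exception (d) requires that the record was obtained from another agency under a confidentiality agreement; but the briefing note was produced internally, so (d) is unavailable.
Exception (e) fails — the Schedule D Exemption Letter is not current.
No exception displaces § 31.3.

Yes — the Ivering Housing Agency must disclose the briefing note.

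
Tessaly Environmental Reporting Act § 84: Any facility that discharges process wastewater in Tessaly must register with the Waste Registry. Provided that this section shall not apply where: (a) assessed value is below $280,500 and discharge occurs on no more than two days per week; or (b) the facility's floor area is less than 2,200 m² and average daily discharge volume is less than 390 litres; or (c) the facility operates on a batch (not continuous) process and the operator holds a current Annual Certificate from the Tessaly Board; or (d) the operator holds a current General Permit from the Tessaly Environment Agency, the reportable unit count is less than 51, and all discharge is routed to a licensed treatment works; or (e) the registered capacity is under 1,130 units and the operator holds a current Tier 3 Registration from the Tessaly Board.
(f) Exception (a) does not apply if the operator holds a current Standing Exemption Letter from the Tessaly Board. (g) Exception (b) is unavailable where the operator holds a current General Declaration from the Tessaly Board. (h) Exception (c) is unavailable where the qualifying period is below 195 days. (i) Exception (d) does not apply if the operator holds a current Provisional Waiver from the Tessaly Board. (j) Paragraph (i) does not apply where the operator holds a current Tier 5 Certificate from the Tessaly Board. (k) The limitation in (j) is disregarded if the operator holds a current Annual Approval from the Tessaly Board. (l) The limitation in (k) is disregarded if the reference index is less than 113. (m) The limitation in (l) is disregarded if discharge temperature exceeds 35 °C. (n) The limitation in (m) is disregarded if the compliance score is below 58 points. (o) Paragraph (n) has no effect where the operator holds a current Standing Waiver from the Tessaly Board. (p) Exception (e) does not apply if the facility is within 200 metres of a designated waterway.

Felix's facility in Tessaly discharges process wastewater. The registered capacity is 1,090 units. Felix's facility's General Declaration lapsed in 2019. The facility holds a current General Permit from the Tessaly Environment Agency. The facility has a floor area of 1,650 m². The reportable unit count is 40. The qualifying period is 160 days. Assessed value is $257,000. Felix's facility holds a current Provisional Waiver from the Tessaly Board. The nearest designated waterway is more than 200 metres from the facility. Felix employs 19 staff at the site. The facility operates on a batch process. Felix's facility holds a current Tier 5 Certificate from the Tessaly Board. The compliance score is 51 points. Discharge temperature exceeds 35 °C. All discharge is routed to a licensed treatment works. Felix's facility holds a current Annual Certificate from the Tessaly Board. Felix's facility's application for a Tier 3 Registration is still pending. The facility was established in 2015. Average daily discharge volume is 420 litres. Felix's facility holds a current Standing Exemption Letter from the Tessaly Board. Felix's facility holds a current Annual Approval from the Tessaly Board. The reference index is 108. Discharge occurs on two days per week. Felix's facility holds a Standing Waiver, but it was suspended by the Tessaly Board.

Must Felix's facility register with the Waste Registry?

Exception (a): assessed value is $257,000, below the $280,500 limit; discharge occurs on no more than two days per week — every condition holds. However, paragraph (f) must be considered: (f) operates — a current Standing Exemption Letter is held. Exception (a) does not apply.
Exception (b) requires that average daily discharge volume is less than 390 litres; but average daily discharge volume is 420 litres, not less than 390 litres, so (b) is unavailable.
All of (c)'s requirements are met (the facility operates on a batch process; a current Annual Certificate is held). However, paragraph (h) must be considered: (h) applies — the qualifying period is 160 days, below the 195 days limit. (c) is therefore removed.
Exception (d): a current General Permit is held; the reportable unit count is 40, less than the 51 limit; discharge is routed to a licensed treatment works — every condition holds. As to paragraphs (i)–(o): (i) would limit (d) — a current Provisional Waiver is held — but (j) sets (i) aside: (j) is engaged — a current Tier 5 Certificate is held. (k) applies (a current Annual Approval is held), but is set aside by (l): (l) applies — the reference index is 108, less than the 113 limit. (m) operates (discharge temperature exceeds 35 °C), but is displaced by (n): (n) operates — the compliance score is 51 points, below the 58 points limit. (o) is not triggered (the Standing Waiver is not current), so (n) stands. So (d) applies.
Exception (e) requires that the operator holds a current Tier 3 Registration from the Tessaly Board; but the Tier 3 Registration is not current, so (e) is unavailable.

No — exception (d) applies; Felix's facility is not required to register with the Waste Registry.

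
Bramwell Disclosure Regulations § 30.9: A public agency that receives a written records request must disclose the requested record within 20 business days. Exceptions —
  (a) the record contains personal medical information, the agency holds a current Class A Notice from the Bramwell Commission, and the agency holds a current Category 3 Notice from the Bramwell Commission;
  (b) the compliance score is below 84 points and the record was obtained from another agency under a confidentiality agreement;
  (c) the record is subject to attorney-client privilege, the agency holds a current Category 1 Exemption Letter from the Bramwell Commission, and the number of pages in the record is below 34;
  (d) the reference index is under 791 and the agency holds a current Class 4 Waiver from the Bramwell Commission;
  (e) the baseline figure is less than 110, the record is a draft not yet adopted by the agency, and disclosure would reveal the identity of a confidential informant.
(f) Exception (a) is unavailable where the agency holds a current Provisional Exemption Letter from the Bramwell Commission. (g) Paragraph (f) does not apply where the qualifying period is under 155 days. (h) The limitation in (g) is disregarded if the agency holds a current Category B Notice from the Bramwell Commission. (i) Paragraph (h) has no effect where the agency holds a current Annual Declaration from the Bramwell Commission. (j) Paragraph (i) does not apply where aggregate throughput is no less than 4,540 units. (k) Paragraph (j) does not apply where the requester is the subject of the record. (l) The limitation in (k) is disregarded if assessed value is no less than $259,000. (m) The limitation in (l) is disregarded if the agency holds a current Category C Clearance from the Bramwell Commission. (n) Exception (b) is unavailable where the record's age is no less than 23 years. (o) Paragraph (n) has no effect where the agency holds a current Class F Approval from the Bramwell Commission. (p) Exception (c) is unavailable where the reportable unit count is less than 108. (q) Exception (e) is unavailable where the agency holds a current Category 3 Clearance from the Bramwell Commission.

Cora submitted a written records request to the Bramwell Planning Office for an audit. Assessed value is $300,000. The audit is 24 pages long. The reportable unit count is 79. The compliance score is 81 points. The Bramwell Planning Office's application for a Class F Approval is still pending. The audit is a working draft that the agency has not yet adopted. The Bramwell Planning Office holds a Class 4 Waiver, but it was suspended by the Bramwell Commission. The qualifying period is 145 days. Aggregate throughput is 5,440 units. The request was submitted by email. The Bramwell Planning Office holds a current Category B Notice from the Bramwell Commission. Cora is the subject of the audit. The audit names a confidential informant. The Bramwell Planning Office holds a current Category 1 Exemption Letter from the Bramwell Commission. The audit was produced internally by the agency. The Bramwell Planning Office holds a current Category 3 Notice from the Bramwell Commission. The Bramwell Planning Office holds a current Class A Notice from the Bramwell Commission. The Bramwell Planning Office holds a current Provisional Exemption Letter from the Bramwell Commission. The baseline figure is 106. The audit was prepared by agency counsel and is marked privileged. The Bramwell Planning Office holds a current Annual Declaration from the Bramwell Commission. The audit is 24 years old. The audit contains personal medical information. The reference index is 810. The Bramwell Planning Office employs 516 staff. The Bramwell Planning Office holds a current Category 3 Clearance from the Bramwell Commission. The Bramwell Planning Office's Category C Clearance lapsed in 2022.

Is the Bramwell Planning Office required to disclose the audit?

Exception (a): the audit contains personal medical information; a current Class A Notice is held; a current Category 3 Notice is held — every condition holds. However, paragraphs (f)–(m) must be considered: (f) operates against (a): a current Provisional Exemption Letter is held. (g) is engaged (the qualifying period is 145 days, under the 155 days limit), but is displaced by (h): (h) applies — a current Category B Notice is held. (i) would limit (h) — a current Annual Declaration is held — but (j) sets (i) aside: (j) operates against (i): aggregate throughput is 5,440 units, meeting the 4,540 units threshold. (k) operates (Cora is the subject of the audit), but is overridden by (l): (l) operates against (k): assessed value is $300,000, meeting the $259,000 threshold. (m) is inapplicable (the Category C Clearance is not current), so (l) stands. Exception (a) does not apply.
Exception (b) does not apply: the audit was produced internally.
Exception (c): the audit is privileged; a current Category 1 Exemption Letter is held; the number of pages in the record is 24, below the 34 limit — every condition holds. But: (p) operates against (c): the reportable unit count is 79, less than the 108 limit. (c) is therefore removed.
Exception (d) requires that the reference index is under 791; but the reference index is 810, not under 791, so (d) is unavailable.
Exception (e): the baseline figure is 106, less than the 110 limit; the audit is an unadopted draft; the audit names a confidential informant — every condition holds. However, paragraph (q) must be considered: (q) operates against (e): a current Category 3 Clearance is held. So (e) is unavailable.
No exception displaces § 30.9.

Yes — the Bramwell Planning Office must disclose the audit.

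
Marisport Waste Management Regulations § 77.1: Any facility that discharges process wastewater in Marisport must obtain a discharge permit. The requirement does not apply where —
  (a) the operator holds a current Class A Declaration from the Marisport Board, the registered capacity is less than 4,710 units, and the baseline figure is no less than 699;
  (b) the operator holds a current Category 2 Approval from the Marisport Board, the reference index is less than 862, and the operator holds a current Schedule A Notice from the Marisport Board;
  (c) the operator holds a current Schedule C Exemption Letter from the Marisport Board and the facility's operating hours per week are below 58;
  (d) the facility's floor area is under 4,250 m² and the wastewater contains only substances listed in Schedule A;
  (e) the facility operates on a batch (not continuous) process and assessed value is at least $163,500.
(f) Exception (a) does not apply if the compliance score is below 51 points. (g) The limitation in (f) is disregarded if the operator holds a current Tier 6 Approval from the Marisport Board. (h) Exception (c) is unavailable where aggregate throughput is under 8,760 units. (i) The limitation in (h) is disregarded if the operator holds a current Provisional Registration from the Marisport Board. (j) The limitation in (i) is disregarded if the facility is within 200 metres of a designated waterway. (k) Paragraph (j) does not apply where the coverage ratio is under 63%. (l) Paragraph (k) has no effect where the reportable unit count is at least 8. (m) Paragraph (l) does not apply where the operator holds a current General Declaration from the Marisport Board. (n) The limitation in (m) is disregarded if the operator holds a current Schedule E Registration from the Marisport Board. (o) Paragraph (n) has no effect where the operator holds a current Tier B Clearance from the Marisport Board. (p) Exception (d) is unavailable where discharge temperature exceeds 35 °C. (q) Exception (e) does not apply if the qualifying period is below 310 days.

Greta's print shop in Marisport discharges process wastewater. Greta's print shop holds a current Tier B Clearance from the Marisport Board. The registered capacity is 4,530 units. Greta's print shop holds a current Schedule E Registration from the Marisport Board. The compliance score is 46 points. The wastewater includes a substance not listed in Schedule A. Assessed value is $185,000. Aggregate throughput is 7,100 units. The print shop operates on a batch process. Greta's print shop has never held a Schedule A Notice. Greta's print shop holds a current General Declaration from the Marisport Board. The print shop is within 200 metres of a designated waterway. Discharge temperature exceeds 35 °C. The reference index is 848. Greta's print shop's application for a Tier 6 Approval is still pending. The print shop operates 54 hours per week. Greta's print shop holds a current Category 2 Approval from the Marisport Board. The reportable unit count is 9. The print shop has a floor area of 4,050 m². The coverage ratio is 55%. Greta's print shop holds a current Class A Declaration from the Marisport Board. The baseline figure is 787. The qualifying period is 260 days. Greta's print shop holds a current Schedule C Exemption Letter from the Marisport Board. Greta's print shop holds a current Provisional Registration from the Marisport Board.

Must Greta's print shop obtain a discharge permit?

No — exception (c) applies; Greta's print shop is not required to obtain a discharge permit.

Exception (a) is satisfied on its face — a current Class A Declaration is held; the registered capacity is 4,530 units, less than the 4,710 units limit; the baseline figure is 787, meeting the 699 threshold. But applying paragraphs (f)–(g): (f) operates against (a): the compliance score is 46 points, below the 51 points limit. (g), which would lift (f), is not engaged — there is no Tier 6 Approval in force. Exception (a) does not apply.
Exception (b) does not apply: the Schedule A Notice is not current.
Exception (c)'s conditions are all satisfied: a current Schedule C Exemption Letter is held; the facility's operating hours per week are 54, below the 58 limit. Under paragraphs (h)–(o): (h) would limit (c) — aggregate throughput is 7,100 units, under the 8,760 units limit — but (i) sets (h) aside: (i) operates against (h): a current Provisional Registration is held. (j) applies (the print shop is within 200 m of a designated waterway), but yields to (k): (k) operates — the coverage ratio is 55%, under the 63% limit. (l) would limit (k) — the reportable unit count is 9, meeting the 8 threshold — but (m) sets (l) aside: (m) applies — a current General Declaration is held. (n) is triggered (a current Schedule E Registration is held), but is overridden by (o): (o) operates — a current Tier B Clearance is held. Exception (c) stands.
Exception (d) does not apply: the wastewater includes a non-Schedule-A substance.
All of (e)'s requirements are met (the facility operates on a batch process; assessed value is $185,000, meeting the $163,500 threshold). Turning to paragraph (q): (q) operates against (e): the qualifying period is 260 days, below the 310 days limit. (e) is therefore removed.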